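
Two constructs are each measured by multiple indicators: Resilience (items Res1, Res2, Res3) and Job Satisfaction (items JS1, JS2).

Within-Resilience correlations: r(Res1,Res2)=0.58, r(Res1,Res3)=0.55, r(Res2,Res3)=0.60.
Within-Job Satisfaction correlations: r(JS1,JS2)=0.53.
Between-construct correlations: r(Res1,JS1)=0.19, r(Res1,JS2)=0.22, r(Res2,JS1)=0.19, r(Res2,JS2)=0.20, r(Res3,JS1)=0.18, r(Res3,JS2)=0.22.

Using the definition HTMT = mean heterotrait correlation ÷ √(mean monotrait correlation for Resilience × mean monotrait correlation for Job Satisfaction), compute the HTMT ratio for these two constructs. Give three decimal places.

0.362

Mean between = 1.20/6 = 0.2000.
Mean within-Res = 1.73/3 = 0.5767; mean within-JS = 0.53/1 = 0.5300.
Geometric mean = √(0.5767 × 0.5300) = 0.5529.
HTMT = 0.2000 / 0.5529 = 0.362.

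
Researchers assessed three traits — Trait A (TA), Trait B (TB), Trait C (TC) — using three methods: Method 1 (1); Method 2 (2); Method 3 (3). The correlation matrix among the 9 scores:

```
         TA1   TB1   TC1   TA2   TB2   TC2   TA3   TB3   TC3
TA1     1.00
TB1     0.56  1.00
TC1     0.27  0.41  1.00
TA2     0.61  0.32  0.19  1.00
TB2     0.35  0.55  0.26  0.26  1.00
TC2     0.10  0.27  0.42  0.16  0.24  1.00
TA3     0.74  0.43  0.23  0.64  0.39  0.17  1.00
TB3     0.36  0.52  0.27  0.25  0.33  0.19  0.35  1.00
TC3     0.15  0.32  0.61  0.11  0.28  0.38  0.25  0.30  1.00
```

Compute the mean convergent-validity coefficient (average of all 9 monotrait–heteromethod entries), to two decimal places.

Convergent values: 0.61, 0.74, 0.64, 0.55, 0.52, 0.33, 0.42, 0.61, 0.38; mean = 4.80/9 = 0.53.

0.53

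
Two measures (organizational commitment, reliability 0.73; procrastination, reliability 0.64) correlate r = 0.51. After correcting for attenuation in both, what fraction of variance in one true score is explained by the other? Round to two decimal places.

0.56

Disattenuated r = 0.51 / √(0.73 × 0.64) = 0.51 / 0.6835 = 0.7462.
Shared true-score variance = 0.7462² = 0.5568 ≈ 0.56.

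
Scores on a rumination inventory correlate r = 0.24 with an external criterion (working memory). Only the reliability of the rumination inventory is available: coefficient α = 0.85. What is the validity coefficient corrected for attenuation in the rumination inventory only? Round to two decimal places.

Single correction: r_c = r_obs / √r_xx = 0.24 / √0.85 = 0.24 / 0.9220 ≈ 0.26.

0.26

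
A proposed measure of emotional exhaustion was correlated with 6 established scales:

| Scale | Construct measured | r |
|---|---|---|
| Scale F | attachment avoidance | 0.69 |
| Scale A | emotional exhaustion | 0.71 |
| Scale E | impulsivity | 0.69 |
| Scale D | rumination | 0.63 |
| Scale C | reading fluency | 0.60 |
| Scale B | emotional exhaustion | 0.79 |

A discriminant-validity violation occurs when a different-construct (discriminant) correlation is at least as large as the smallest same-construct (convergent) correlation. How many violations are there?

Convergent (same construct = emotional exhaustion): Scale A, Scale B.
Smallest convergent = 0.71. Discriminant values: 0.69, 0.69, 0.63, 0.60; count ≥ 0.71 → 0.

0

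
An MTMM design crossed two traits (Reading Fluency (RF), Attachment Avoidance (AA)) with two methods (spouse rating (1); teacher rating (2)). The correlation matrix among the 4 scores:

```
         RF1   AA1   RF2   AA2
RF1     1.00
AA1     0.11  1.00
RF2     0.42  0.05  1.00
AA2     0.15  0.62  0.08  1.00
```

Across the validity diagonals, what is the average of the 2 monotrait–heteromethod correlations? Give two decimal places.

0.52

Convergent values: 0.42, 0.62; mean = 1.04/2 = 0.52.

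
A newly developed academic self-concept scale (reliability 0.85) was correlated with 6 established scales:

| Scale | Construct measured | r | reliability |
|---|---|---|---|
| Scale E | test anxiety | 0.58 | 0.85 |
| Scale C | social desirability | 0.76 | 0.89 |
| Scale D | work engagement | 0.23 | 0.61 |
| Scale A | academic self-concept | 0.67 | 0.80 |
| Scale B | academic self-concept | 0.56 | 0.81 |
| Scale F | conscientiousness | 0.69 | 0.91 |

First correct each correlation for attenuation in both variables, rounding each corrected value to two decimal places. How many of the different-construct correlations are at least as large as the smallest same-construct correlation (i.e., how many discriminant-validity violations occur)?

3

Disattenuated r (r / √(r_scale · r_new)):
  Scale E (disc): 0.58 / √(0.85·0.85) = 0.68
  Scale C (disc): 0.76 / √(0.89·0.85) = 0.87
  Scale D (disc): 0.23 / √(0.61·0.85) = 0.32
  Scale A (conv): 0.67 / √(0.80·0.85) = 0.81
  Scale B (conv): 0.56 / √(0.81·0.85) = 0.67
  Scale F (disc): 0.69 / √(0.91·0.85) = 0.78
Smallest convergent = 0.67. Discriminant values: 0.68, 0.87, 0.32, 0.78; count ≥ 0.67 → 3.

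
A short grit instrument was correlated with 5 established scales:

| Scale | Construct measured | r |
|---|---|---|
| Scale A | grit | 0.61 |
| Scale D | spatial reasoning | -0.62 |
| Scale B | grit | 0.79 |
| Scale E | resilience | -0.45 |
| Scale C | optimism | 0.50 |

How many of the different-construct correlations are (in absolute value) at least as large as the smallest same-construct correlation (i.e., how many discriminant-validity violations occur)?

1

Convergent (same construct = grit): Scale A, Scale B.
Smallest convergent = 0.61. Discriminant |r|: 0.62, 0.45, 0.50; count ≥ 0.61 → 1.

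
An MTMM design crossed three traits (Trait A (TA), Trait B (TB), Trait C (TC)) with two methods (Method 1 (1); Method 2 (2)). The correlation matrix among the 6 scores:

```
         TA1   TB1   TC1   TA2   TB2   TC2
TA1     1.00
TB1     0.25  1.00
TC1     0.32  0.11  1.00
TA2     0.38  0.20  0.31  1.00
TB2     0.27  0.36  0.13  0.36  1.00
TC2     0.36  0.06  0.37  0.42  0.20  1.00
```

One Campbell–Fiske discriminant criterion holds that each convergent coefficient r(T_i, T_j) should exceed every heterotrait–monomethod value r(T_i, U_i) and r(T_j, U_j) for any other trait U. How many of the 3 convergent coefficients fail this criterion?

3

Checking each validity diagonal entry against its comparison values:
TA (methods 1·2): 0.38 vs {0.25, 0.36, 0.32, 0.42} → fail.
TB (methods 1·2): 0.36 vs {0.25, 0.36, 0.11, 0.20} → fail.
TC (methods 1·2): 0.37 vs {0.32, 0.42, 0.11, 0.20} → fail.
3 of 3 fail.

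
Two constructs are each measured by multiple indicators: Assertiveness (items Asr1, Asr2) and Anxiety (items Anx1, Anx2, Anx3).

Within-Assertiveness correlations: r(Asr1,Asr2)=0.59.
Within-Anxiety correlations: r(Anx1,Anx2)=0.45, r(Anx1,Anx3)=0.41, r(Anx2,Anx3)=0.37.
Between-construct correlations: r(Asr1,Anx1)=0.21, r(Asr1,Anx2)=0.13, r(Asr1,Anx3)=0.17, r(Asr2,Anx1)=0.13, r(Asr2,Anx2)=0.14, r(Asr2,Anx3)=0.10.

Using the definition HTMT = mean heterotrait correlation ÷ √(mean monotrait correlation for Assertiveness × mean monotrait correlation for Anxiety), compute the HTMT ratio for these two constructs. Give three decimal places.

0.298

Mean heterotrait r = 0.88/6 = 0.1467.
Mean within-Asr = 0.59/1 = 0.5900; mean within-Anx = 1.23/3 = 0.4100.
Geometric mean = √(0.5900 × 0.4100) = 0.4918.
HTMT = 0.1467 / 0.4918 = 0.298.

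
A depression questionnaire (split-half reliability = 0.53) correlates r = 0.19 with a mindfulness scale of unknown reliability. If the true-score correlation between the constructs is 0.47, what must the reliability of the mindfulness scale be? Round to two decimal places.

0.31

r_true = r_obs / √(r_xx · r_yy) ⇒ 0.47 = 0.19 / √(0.53 · r_yy).
√(0.53 · r_yy) = 0.19 / 0.47 = 0.4043; 0.53 · r_yy = 0.1635; r_yy = 0.1635 / 0.53 ≈ 0.31.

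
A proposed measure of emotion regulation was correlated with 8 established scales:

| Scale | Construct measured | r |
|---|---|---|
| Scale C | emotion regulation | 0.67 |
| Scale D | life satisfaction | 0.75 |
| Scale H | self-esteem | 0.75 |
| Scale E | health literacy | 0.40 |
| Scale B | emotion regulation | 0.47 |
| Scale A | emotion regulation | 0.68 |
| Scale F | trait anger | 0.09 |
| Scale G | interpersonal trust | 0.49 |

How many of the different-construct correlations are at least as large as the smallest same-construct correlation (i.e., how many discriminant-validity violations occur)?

3

Convergent (same construct = emotion regulation): Scale C, Scale B, Scale A.
Smallest convergent = 0.47. Discriminant values: 0.75, 0.75, 0.40, 0.09, 0.49; count ≥ 0.47 → 3.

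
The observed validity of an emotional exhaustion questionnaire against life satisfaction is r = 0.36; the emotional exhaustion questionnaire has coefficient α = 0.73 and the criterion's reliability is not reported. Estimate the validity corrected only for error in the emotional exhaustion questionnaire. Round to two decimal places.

Single correction: r_c = r_obs / √r_xx = 0.36 / √0.73 = 0.36 / 0.8544 ≈ 0.42.

0.42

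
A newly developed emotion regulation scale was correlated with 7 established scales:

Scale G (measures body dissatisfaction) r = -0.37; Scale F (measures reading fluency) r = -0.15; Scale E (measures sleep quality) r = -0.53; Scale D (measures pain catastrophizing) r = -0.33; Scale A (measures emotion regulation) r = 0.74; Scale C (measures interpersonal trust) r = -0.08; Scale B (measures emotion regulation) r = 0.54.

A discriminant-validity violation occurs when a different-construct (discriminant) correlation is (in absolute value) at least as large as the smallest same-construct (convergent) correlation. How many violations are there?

Convergent (same construct = emotion regulation): Scale A, Scale B.
Smallest convergent = 0.54. Discriminant |r|: 0.37, 0.15, 0.53, 0.33, 0.08; count ≥ 0.54 → 0.

0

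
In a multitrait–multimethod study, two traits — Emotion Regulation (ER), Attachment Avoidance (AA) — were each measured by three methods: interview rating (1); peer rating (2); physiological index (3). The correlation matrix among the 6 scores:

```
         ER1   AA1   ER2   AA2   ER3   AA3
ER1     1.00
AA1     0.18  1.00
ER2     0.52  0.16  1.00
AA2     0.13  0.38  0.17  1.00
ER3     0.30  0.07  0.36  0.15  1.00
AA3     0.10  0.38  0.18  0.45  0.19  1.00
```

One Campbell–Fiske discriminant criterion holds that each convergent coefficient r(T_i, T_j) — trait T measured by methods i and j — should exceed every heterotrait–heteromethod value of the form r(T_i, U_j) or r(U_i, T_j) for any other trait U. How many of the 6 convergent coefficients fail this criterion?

0

Checking each validity diagonal entry against its comparison values:
ER (methods 1·2): 0.52 vs {0.13, 0.16} → pass.
ER (methods 1·3): 0.30 vs {0.10, 0.07} → pass.
ER (methods 2·3): 0.36 vs {0.18, 0.15} → pass.
AA (methods 1·2): 0.38 vs {0.16, 0.13} → pass.
AA (methods 1·3): 0.38 vs {0.07, 0.10} → pass.
AA (methods 2·3): 0.45 vs {0.15, 0.18} → pass.
0 of 6 fail.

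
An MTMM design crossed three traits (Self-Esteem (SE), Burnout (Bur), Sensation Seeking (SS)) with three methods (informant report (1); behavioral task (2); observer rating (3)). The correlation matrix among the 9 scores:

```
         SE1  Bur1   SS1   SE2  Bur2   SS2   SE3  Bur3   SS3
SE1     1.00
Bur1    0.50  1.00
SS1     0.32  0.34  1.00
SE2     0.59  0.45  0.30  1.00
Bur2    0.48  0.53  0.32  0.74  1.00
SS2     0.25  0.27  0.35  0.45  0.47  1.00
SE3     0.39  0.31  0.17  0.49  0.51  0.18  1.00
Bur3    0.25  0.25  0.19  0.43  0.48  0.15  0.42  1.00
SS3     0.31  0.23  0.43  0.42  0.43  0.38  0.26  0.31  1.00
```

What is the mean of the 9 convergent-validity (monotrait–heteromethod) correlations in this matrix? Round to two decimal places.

Convergent values: 0.59, 0.39, 0.49, 0.53, 0.25, 0.48, 0.35, 0.43, 0.38; mean = 3.89/9 = 0.43.

0.43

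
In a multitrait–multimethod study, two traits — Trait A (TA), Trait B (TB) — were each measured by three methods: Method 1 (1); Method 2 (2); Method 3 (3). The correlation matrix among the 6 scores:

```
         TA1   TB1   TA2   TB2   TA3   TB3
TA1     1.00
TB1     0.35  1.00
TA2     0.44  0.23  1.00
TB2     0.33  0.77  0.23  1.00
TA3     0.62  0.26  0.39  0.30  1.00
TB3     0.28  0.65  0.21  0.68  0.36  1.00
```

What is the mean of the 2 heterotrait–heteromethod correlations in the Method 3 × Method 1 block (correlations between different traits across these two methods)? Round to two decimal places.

0.27

HTHM values (method 3 × method 1): 0.26, 0.28; mean = 0.54/2 = 0.27.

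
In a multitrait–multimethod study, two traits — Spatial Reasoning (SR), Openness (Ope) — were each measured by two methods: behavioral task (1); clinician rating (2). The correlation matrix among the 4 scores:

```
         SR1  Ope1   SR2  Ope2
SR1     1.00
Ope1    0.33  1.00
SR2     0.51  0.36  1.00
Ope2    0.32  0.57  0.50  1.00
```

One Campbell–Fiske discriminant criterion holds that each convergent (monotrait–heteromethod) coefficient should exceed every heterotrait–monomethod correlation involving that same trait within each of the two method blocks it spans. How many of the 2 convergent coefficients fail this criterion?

0

Checking each validity diagonal entry against its comparison values:
SR (methods 1·2): 0.51 vs {0.33, 0.50} → pass.
Ope (methods 1·2): 0.57 vs {0.33, 0.50} → pass.
0 of 2 fail.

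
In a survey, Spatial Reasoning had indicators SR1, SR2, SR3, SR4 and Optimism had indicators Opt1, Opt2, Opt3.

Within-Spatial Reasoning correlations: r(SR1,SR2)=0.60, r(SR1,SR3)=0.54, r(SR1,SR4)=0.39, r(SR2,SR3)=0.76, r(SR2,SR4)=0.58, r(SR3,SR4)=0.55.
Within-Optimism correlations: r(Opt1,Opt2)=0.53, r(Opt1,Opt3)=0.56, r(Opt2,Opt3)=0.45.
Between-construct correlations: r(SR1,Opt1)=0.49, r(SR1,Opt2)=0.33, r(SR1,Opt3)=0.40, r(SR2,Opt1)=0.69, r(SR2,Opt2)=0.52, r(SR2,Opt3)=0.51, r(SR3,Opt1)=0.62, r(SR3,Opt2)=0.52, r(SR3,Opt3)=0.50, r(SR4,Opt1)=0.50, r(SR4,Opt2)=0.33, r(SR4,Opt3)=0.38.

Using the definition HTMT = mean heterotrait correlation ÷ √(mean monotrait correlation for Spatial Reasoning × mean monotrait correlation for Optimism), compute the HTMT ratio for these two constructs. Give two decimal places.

0.89

Between-construct mean = 5.79/12 = 0.4825.
Mean within-SR = 3.42/6 = 0.5700; mean within-Opt = 1.54/3 = 0.5133.
Geometric mean = √(0.5700 × 0.5133) = 0.5409.
HTMT = 0.4825 / 0.5409 = 0.89.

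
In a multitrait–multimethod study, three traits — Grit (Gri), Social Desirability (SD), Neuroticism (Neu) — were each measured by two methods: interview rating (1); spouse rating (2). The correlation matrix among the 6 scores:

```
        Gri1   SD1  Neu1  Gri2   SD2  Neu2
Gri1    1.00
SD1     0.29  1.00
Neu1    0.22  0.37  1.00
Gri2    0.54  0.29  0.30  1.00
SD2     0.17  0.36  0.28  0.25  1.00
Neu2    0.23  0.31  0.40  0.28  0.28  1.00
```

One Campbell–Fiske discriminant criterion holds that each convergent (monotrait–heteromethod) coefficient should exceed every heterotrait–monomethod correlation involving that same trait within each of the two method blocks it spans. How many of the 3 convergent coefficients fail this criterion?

1

Convergent coefficients and their comparison sets:
Gri (methods 1·2): 0.54 vs {0.29, 0.25, 0.22, 0.28} → pass.
SD (methods 1·2): 0.36 vs {0.29, 0.25, 0.37, 0.28} → fail.
Neu (methods 1·2): 0.40 vs {0.22, 0.28, 0.37, 0.28} → pass.
1 of 3 fail.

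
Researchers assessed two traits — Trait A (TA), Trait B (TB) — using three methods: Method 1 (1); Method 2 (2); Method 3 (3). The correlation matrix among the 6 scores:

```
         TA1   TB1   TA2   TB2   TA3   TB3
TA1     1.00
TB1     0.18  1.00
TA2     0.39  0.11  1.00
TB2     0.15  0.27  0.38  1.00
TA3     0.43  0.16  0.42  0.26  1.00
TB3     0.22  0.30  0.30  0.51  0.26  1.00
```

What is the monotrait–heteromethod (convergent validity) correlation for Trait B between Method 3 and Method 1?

Same trait (TB), different methods: r(TB3, TB1) = 0.30.

0.30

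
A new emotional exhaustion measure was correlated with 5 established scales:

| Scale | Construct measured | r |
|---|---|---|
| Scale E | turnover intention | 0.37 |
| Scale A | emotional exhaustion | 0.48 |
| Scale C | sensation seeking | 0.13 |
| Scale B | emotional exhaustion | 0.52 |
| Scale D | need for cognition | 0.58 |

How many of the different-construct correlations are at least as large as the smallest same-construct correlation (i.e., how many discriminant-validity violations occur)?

1

Convergent (same construct = emotional exhaustion): Scale A, Scale B.
Smallest convergent = 0.48. Discriminant values: 0.37, 0.13, 0.58; count ≥ 0.48 → 1.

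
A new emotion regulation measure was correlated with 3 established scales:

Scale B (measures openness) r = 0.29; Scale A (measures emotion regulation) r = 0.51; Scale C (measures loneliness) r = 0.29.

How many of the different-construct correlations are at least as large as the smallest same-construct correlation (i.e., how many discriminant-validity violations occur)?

0

Convergent (same construct = emotion regulation): Scale A.
Smallest convergent = 0.51. Discriminant values: 0.29, 0.29; count ≥ 0.51 → 0.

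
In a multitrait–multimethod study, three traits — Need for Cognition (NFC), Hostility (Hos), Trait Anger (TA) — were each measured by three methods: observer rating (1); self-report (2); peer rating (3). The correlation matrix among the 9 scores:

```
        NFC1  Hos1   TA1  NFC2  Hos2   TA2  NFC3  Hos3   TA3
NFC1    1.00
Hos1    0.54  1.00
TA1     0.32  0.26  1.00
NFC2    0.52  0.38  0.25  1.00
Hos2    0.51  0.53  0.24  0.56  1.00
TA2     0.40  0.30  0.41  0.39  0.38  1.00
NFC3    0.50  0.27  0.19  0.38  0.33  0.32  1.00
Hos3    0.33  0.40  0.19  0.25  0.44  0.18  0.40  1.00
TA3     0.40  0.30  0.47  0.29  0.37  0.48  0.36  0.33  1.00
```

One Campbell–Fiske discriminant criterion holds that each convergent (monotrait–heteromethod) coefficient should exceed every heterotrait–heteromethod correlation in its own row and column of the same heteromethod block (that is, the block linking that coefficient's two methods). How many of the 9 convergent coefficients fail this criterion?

Checking each validity diagonal entry against its comparison values:
NFC (methods 1·2): 0.52 vs {0.51, 0.38, 0.40, 0.25} → pass.
NFC (methods 1·3): 0.50 vs {0.33, 0.27, 0.40, 0.19} → pass.
NFC (methods 2·3): 0.38 vs {0.25, 0.33, 0.29, 0.32} → pass.
Hos (methods 1·2): 0.53 vs {0.38, 0.51, 0.30, 0.24} → pass.
Hos (methods 1·3): 0.40 vs {0.27, 0.33, 0.30, 0.19} → pass.
Hos (methods 2·3): 0.44 vs {0.33, 0.25, 0.37, 0.18} → pass.
TA (methods 1·2): 0.41 vs {0.25, 0.40, 0.24, 0.30} → pass.
TA (methods 1·3): 0.47 vs {0.19, 0.40, 0.19, 0.30} → pass.
TA (methods 2·3): 0.48 vs {0.32, 0.29, 0.18, 0.37} → pass.
0 of 9 fail.

0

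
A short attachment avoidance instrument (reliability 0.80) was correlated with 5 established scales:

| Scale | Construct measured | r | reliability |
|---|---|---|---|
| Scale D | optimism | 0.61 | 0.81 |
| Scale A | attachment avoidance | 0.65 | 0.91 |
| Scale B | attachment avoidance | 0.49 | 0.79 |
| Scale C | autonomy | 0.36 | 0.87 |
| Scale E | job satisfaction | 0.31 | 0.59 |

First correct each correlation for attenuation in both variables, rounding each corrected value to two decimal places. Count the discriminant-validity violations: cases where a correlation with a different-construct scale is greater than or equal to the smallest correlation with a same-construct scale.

Disattenuated r (r / √(r_scale · r_new)):
  Scale D (disc): 0.61 / √(0.81·0.80) = 0.76
  Scale A (conv): 0.65 / √(0.91·0.80) = 0.76
  Scale B (conv): 0.49 / √(0.79·0.80) = 0.62
  Scale C (disc): 0.36 / √(0.87·0.80) = 0.43
  Scale E (disc): 0.31 / √(0.59·0.80) = 0.45
Smallest convergent = 0.62. Discriminant values: 0.76, 0.43, 0.45; count ≥ 0.62 → 1.

1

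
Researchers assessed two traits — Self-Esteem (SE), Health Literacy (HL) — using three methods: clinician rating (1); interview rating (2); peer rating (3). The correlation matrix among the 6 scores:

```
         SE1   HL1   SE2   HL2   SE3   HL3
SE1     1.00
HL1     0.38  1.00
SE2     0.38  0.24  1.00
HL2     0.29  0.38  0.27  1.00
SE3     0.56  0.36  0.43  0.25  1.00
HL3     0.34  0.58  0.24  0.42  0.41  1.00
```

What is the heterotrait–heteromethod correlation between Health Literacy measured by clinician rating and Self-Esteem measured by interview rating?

Different traits and methods: r(HL1, SE2) = 0.24.

0.24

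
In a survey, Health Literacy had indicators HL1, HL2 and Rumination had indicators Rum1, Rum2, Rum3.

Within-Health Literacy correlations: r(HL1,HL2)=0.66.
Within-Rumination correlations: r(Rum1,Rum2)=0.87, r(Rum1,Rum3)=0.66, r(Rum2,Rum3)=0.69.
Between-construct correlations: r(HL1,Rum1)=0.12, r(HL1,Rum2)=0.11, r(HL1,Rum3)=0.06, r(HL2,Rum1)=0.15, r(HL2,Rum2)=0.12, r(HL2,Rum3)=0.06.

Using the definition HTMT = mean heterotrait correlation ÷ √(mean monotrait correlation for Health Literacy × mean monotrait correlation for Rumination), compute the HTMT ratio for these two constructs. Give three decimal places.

0.148

Between-construct mean = 0.62/6 = 0.1033.
Mean within-HL = 0.66/1 = 0.6600; mean within-Rum = 2.22/3 = 0.7400.
Geometric mean = √(0.6600 × 0.7400) = 0.6989.
HTMT = 0.1033 / 0.6989 = 0.148.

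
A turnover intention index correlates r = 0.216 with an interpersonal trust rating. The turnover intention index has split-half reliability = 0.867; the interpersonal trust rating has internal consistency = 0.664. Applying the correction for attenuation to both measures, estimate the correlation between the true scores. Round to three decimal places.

0.285

r_true = r_obs / √(r_xx · r_yy) = 0.216 / √(0.867 × 0.664) = 0.216 / √0.575688 = 0.216 / 0.7587 ≈ 0.285.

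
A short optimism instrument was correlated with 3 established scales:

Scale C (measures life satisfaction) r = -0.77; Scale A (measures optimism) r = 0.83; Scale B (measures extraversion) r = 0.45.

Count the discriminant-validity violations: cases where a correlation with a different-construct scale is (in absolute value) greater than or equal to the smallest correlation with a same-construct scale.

Convergent (same construct = optimism): Scale A.
Smallest convergent = 0.83. Discriminant |r|: 0.77, 0.45; count ≥ 0.83 → 0.

0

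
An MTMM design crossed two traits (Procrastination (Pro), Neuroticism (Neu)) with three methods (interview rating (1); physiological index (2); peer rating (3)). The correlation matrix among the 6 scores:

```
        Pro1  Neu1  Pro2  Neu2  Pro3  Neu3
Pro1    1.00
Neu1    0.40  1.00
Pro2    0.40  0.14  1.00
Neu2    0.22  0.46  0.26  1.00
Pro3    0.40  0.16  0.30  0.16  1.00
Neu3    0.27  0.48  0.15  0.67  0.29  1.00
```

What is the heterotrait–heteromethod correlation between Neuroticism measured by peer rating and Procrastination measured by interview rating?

Different traits and methods: r(Neu3, Pro1) = 0.27.

0.27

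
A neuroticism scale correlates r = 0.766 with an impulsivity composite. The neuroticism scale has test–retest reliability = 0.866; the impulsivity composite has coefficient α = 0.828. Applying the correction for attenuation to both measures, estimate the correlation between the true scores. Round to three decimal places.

r_true = r_obs / √(r_xx · r_yy) = 0.766 / √(0.866 × 0.828) = 0.766 / √0.717048 = 0.766 / 0.8468 ≈ 0.905.

0.905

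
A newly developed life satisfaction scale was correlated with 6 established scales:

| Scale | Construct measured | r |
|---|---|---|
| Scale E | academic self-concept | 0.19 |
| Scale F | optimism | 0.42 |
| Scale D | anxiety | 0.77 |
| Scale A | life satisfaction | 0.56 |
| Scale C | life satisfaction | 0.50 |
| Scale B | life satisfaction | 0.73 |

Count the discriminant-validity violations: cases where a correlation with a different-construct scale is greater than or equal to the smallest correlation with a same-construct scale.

1

Convergent (same construct = life satisfaction): Scale A, Scale C, Scale B.
Smallest convergent = 0.50. Discriminant values: 0.19, 0.42, 0.77; count ≥ 0.50 → 1.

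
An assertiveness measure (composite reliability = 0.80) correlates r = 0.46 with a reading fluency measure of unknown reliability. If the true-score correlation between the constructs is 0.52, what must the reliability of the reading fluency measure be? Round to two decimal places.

0.98

r_true = r_obs / √(r_xx · r_yy) ⇒ 0.52 = 0.46 / √(0.80 · r_yy).
√(0.80 · r_yy) = 0.46 / 0.52 = 0.8846; 0.80 · r_yy = 0.7825; r_yy = 0.7825 / 0.80 ≈ 0.98.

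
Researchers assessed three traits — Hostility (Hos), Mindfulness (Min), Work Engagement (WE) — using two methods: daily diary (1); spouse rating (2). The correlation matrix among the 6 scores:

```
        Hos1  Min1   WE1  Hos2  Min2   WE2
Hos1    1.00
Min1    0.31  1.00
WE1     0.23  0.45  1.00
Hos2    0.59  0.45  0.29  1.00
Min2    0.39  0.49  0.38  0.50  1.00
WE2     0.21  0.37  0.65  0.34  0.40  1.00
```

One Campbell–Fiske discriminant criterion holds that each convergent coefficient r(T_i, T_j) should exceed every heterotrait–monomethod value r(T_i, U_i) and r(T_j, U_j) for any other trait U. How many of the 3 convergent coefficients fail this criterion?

Convergent coefficients and their comparison sets:
Hos (methods 1·2): 0.59 vs {0.31, 0.50, 0.23, 0.34} → pass.
Min (methods 1·2): 0.49 vs {0.31, 0.50, 0.45, 0.40} → fail.
WE (methods 1·2): 0.65 vs {0.23, 0.34, 0.45, 0.40} → pass.
1 of 3 fail.

1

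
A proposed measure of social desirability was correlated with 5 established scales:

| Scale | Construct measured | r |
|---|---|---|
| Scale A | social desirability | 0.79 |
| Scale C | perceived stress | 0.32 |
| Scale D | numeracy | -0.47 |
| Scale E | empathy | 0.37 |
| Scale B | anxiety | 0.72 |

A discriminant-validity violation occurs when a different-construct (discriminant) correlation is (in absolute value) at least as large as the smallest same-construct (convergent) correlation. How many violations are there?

0

Convergent (same construct = social desirability): Scale A.
Smallest convergent = 0.79. Discriminant |r|: 0.32, 0.47, 0.37, 0.72; count ≥ 0.79 → 0.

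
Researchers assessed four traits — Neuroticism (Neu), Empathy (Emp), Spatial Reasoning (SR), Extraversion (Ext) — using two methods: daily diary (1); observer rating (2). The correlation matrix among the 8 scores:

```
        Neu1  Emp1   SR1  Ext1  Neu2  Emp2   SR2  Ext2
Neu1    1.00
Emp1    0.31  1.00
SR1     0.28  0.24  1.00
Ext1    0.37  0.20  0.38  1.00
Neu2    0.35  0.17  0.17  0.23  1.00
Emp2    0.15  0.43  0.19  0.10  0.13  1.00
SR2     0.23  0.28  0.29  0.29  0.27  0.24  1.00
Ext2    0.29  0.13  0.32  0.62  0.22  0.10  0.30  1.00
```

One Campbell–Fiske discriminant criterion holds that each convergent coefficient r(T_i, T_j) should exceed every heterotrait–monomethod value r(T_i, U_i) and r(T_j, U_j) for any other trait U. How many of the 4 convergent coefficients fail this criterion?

2

Convergent coefficients and their comparison sets:
Neu (methods 1·2): 0.35 vs {0.31, 0.13, 0.28, 0.27, 0.37, 0.22} → fail.
Emp (methods 1·2): 0.43 vs {0.31, 0.13, 0.24, 0.24, 0.20, 0.10} → pass.
SR (methods 1·2): 0.29 vs {0.28, 0.27, 0.24, 0.24, 0.38, 0.30} → fail.
Ext (methods 1·2): 0.62 vs {0.37, 0.22, 0.20, 0.10, 0.38, 0.30} → pass.
2 of 4 fail.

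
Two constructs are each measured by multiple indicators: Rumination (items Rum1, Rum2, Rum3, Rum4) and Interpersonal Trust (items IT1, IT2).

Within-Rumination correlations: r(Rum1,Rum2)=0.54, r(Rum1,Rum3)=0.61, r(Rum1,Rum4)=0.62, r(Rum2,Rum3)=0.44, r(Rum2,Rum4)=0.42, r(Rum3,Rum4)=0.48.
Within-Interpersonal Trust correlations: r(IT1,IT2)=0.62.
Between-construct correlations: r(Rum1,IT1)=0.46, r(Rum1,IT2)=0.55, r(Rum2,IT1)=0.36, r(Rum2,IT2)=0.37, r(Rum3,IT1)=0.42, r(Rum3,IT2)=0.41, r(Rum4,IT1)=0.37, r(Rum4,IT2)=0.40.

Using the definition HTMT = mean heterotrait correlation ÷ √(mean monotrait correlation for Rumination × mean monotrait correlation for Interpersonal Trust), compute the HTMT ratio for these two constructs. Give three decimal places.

0.736

Between-construct mean = 3.34/8 = 0.4175.
Mean within-Rum = 3.11/6 = 0.5183; mean within-IT = 0.62/1 = 0.6200.
Geometric mean = √(0.5183 × 0.6200) = 0.5669.
HTMT = 0.4175 / 0.5669 = 0.736.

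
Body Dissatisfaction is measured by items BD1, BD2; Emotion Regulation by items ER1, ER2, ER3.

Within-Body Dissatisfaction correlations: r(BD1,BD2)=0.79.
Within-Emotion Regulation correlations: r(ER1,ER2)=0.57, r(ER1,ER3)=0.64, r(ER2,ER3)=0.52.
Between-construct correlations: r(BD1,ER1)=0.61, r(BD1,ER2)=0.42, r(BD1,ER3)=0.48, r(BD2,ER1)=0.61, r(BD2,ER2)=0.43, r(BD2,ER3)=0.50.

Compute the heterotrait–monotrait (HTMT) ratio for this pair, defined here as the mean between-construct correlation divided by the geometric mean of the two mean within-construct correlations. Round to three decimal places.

0.753

Mean between = 3.05/6 = 0.5083.
Mean within-BD = 0.79/1 = 0.7900; mean within-ER = 1.73/3 = 0.5767.
Geometric mean = √(0.7900 × 0.5767) = 0.6750.
HTMT = 0.5083 / 0.6750 = 0.753.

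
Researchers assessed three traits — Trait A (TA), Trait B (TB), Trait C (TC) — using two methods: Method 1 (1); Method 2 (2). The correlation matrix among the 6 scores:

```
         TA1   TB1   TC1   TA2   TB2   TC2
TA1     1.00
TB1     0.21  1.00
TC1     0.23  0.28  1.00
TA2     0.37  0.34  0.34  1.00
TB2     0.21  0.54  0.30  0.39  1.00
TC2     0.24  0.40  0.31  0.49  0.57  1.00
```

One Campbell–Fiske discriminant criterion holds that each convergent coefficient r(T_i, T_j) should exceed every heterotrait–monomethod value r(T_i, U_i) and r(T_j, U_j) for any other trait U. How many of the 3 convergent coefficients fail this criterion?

3

Each convergent coefficient versus the relevant comparison correlations:
TA (methods 1·2): 0.37 vs {0.21, 0.39, 0.23, 0.49} → fail.
TB (methods 1·2): 0.54 vs {0.21, 0.39, 0.28, 0.57} → fail.
TC (methods 1·2): 0.31 vs {0.23, 0.49, 0.28, 0.57} → fail.
3 of 3 fail.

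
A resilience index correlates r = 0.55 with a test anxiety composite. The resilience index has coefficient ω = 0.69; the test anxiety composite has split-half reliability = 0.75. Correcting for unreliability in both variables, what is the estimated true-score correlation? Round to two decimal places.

r_true = r_obs / √(r_xx · r_yy) = 0.55 / √(0.69 × 0.75) = 0.55 / √0.5175 = 0.55 / 0.7194 ≈ 0.76.

0.76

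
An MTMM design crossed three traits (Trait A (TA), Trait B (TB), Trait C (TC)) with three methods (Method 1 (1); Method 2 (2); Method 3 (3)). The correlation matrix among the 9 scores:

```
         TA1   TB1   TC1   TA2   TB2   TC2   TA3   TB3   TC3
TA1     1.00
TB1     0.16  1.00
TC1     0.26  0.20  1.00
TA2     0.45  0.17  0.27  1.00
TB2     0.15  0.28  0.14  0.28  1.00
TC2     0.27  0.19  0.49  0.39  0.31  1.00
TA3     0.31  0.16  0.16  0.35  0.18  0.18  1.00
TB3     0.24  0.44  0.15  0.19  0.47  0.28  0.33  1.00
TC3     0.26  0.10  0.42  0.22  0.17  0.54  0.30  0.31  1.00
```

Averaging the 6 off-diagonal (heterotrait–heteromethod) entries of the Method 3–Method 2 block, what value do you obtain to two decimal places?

0.20

HTHM values (method 3 × method 2): 0.18, 0.18, 0.19, 0.28, 0.22, 0.17; mean = 1.22/6 = 0.20.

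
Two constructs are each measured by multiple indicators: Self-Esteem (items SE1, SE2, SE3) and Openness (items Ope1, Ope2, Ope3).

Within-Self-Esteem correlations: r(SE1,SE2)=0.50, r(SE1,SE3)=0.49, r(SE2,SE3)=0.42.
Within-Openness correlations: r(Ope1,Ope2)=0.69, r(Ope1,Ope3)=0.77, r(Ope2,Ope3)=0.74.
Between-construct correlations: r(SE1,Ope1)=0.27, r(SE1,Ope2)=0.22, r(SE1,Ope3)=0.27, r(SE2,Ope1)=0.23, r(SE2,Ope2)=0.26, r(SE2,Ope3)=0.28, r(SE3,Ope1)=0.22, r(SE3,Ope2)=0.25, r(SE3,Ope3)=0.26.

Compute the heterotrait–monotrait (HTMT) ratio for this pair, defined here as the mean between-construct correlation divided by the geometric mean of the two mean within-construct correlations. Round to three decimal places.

Between-construct mean = 2.26/9 = 0.2511.
Mean within-SE = 1.41/3 = 0.4700; mean within-Ope = 2.20/3 = 0.7333.
Geometric mean = √(0.4700 × 0.7333) = 0.5871.
HTMT = 0.2511 / 0.5871 = 0.428.

0.428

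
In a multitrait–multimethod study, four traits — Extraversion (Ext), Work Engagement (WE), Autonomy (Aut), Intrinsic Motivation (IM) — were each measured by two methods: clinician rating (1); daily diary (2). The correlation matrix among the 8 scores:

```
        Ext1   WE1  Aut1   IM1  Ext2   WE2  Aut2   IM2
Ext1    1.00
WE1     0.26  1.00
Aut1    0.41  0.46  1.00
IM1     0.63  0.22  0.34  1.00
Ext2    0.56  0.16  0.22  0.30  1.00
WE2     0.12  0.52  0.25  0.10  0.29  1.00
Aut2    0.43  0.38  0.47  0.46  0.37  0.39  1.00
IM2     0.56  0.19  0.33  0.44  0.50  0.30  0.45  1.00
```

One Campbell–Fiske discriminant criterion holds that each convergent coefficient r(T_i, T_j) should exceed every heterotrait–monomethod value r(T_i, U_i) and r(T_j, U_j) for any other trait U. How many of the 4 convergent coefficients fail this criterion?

Checking each validity diagonal entry against its comparison values:
Ext (methods 1·2): 0.56 vs {0.26, 0.29, 0.41, 0.37, 0.63, 0.50} → fail.
WE (methods 1·2): 0.52 vs {0.26, 0.29, 0.46, 0.39, 0.22, 0.30} → pass.
Aut (methods 1·2): 0.47 vs {0.41, 0.37, 0.46, 0.39, 0.34, 0.45} → pass.
IM (methods 1·2): 0.44 vs {0.63, 0.50, 0.22, 0.30, 0.34, 0.45} → fail.
2 of 4 fail.

2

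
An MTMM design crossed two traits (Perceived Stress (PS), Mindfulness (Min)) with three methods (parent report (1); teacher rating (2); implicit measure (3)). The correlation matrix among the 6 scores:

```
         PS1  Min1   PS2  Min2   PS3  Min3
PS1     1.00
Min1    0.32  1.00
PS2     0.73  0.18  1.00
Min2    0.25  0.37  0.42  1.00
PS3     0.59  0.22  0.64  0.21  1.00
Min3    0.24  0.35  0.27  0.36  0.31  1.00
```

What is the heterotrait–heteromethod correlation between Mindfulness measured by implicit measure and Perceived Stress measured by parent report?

Different traits and methods: r(Min3, PS1) = 0.24.

0.24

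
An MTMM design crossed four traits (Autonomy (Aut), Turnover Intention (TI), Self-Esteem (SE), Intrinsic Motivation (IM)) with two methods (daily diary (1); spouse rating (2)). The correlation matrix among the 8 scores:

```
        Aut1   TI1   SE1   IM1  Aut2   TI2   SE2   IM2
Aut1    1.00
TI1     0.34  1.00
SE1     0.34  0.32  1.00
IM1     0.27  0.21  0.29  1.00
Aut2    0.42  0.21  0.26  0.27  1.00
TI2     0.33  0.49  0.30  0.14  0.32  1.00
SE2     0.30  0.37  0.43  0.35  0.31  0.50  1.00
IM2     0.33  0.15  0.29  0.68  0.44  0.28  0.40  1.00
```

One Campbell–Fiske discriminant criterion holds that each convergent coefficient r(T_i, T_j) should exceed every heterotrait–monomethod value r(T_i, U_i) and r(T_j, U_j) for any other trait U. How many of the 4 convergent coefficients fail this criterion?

Each convergent coefficient versus the relevant comparison correlations:
Aut (methods 1·2): 0.42 vs {0.34, 0.32, 0.34, 0.31, 0.27, 0.44} → fail.
TI (methods 1·2): 0.49 vs {0.34, 0.32, 0.32, 0.50, 0.21, 0.28} → fail.
SE (methods 1·2): 0.43 vs {0.34, 0.31, 0.32, 0.50, 0.29, 0.40} → fail.
IM (methods 1·2): 0.68 vs {0.27, 0.44, 0.21, 0.28, 0.29, 0.40} → pass.
3 of 4 fail.

3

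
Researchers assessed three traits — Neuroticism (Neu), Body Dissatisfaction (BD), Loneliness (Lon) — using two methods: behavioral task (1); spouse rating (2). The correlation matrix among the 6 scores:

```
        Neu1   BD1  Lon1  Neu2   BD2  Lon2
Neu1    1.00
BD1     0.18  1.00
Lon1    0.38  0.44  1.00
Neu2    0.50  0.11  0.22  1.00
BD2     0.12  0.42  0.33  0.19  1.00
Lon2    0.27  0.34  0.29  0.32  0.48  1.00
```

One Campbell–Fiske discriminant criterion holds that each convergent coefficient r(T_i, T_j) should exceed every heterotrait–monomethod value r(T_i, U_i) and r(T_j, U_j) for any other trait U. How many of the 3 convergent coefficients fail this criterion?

Each convergent coefficient versus the relevant comparison correlations:
Neu (methods 1·2): 0.50 vs {0.18, 0.19, 0.38, 0.32} → pass.
BD (methods 1·2): 0.42 vs {0.18, 0.19, 0.44, 0.48} → fail.
Lon (methods 1·2): 0.29 vs {0.38, 0.32, 0.44, 0.48} → fail.
2 of 3 fail.

2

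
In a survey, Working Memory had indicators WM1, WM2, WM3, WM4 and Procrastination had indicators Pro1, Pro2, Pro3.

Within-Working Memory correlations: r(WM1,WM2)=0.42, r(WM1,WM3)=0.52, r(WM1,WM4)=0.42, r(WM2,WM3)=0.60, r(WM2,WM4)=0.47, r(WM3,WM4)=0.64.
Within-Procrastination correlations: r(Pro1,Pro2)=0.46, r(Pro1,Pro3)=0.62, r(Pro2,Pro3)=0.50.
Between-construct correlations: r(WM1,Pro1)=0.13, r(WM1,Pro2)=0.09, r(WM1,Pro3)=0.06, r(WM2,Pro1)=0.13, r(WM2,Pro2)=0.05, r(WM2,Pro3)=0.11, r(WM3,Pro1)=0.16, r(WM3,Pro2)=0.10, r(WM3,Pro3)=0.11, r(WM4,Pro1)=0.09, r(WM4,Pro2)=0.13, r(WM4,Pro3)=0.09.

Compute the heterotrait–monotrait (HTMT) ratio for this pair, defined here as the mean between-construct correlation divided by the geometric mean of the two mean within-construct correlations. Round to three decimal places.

Between-construct mean = 1.25/12 = 0.1042.
Mean within-WM = 3.07/6 = 0.5117; mean within-Pro = 1.58/3 = 0.5267.
Geometric mean = √(0.5117 × 0.5267) = 0.5191.
HTMT = 0.1042 / 0.5191 = 0.201.

0.201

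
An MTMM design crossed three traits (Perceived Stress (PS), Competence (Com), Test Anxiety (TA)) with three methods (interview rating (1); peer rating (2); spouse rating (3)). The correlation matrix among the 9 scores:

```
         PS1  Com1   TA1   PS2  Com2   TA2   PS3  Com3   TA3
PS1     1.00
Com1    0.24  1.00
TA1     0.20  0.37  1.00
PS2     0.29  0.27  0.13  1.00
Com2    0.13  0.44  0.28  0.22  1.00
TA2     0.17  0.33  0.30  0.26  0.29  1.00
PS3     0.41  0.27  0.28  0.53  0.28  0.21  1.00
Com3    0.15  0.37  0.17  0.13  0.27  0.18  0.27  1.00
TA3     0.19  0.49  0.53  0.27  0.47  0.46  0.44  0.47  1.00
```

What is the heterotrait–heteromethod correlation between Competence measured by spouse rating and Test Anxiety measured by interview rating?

Different traits and methods: r(Com3, TA1) = 0.17.

0.17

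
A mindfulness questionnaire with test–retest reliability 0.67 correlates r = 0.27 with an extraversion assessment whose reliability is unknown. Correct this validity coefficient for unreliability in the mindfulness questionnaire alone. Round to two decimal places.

0.33

Single correction: r_c = r_obs / √r_xx = 0.27 / √0.67 = 0.27 / 0.8185 ≈ 0.33.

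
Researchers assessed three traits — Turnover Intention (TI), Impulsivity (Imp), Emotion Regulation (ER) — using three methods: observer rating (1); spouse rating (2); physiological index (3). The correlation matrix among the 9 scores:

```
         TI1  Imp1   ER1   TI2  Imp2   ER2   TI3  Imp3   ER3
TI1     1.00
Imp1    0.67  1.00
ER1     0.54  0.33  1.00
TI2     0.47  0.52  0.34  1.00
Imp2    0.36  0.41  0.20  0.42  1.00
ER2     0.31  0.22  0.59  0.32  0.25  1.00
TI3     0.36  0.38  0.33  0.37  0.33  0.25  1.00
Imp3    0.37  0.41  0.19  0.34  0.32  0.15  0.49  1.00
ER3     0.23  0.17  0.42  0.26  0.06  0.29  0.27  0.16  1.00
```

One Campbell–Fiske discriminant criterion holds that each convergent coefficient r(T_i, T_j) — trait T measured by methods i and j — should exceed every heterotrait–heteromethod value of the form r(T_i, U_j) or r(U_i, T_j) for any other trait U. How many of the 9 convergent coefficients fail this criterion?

4

Each convergent coefficient versus the relevant comparison correlations:
TI (methods 1·2): 0.47 vs {0.36, 0.52, 0.31, 0.34} → fail.
TI (methods 1·3): 0.36 vs {0.37, 0.38, 0.23, 0.33} → fail.
TI (methods 2·3): 0.37 vs {0.34, 0.33, 0.26, 0.25} → pass.
Imp (methods 1·2): 0.41 vs {0.52, 0.36, 0.22, 0.20} → fail.
Imp (methods 1·3): 0.41 vs {0.38, 0.37, 0.17, 0.19} → pass.
Imp (methods 2·3): 0.32 vs {0.33, 0.34, 0.06, 0.15} → fail.
ER (methods 1·2): 0.59 vs {0.34, 0.31, 0.20, 0.22} → pass.
ER (methods 1·3): 0.42 vs {0.33, 0.23, 0.19, 0.17} → pass.
ER (methods 2·3): 0.29 vs {0.25, 0.26, 0.15, 0.06} → pass.
4 of 9 fail.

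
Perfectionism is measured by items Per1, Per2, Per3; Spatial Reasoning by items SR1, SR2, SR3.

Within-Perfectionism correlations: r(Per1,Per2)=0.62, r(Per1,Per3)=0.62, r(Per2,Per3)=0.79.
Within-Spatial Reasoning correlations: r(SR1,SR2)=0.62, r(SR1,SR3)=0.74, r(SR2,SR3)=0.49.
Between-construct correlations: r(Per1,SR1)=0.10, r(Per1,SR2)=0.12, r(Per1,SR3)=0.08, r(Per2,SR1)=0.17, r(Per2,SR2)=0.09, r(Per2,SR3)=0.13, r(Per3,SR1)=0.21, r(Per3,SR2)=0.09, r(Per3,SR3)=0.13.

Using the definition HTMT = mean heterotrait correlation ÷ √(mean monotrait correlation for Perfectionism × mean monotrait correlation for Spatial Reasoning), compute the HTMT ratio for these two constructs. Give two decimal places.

0.19

Mean heterotrait r = 1.12/9 = 0.1244.
Mean within-Per = 2.03/3 = 0.6767; mean within-SR = 1.85/3 = 0.6167.
Geometric mean = √(0.6767 × 0.6167) = 0.6460.
HTMT = 0.1244 / 0.6460 = 0.19.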